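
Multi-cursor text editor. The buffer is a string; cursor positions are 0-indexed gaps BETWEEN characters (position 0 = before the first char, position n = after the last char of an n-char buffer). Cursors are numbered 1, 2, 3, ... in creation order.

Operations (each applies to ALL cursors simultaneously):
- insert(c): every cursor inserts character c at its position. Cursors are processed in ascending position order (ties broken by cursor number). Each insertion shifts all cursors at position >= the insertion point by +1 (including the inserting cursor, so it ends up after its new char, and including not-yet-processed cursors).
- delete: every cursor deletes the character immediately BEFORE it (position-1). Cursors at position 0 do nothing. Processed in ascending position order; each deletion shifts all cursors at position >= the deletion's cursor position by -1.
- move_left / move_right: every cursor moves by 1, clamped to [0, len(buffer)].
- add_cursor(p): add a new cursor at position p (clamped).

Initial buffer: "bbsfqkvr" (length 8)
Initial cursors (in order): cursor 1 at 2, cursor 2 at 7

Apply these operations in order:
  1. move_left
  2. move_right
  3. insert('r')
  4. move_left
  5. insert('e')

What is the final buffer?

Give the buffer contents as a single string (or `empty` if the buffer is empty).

After op 1 (move_left): buffer="bbsfqkvr" (len 8), cursors c1@1 c2@6, authorship ........
After op 2 (move_right): buffer="bbsfqkvr" (len 8), cursors c1@2 c2@7, authorship ........
After op 3 (insert('r')): buffer="bbrsfqkvrr" (len 10), cursors c1@3 c2@9, authorship ..1.....2.
After op 4 (move_left): buffer="bbrsfqkvrr" (len 10), cursors c1@2 c2@8, authorship ..1.....2.
After op 5 (insert('e')): buffer="bbersfqkverr" (len 12), cursors c1@3 c2@10, authorship ..11.....22.

Answer: bbersfqkverr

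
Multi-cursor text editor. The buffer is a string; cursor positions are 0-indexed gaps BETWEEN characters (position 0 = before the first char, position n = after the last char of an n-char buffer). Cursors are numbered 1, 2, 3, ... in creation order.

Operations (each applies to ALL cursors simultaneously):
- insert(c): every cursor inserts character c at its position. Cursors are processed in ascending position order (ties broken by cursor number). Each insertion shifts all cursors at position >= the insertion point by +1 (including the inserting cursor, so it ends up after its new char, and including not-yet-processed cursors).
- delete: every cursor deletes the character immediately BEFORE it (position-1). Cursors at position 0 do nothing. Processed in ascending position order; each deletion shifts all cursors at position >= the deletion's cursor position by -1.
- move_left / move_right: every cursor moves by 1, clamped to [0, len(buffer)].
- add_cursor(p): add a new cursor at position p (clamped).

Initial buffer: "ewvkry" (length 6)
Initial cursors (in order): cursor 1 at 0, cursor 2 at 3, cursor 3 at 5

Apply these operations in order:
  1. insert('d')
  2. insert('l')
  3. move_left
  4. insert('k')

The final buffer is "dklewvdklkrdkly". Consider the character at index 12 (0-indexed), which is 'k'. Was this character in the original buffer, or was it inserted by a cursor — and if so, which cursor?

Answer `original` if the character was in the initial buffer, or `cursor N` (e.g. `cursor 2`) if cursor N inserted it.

After op 1 (insert('d')): buffer="dewvdkrdy" (len 9), cursors c1@1 c2@5 c3@8, authorship 1...2..3.
After op 2 (insert('l')): buffer="dlewvdlkrdly" (len 12), cursors c1@2 c2@7 c3@11, authorship 11...22..33.
After op 3 (move_left): buffer="dlewvdlkrdly" (len 12), cursors c1@1 c2@6 c3@10, authorship 11...22..33.
After op 4 (insert('k')): buffer="dklewvdklkrdkly" (len 15), cursors c1@2 c2@8 c3@13, authorship 111...222..333.
Authorship (.=original, N=cursor N): 1 1 1 . . . 2 2 2 . . 3 3 3 .
Index 12: author = 3

Answer: cursor 3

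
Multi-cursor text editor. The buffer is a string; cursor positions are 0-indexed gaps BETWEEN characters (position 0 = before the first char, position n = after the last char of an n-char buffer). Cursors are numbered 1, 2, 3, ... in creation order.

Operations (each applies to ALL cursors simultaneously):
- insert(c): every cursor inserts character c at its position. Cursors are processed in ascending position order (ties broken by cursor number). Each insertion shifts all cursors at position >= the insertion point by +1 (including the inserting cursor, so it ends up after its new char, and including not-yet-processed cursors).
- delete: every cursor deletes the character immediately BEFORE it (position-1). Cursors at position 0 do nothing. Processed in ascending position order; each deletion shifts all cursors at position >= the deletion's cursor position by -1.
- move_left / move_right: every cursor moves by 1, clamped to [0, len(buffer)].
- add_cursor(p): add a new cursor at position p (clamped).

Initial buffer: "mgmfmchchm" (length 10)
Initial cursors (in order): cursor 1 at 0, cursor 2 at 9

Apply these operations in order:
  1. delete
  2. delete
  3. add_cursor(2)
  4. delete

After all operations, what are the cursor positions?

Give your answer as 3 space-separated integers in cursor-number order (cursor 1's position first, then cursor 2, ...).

Answer: 0 5 1

Derivation:
After op 1 (delete): buffer="mgmfmchcm" (len 9), cursors c1@0 c2@8, authorship .........
After op 2 (delete): buffer="mgmfmchm" (len 8), cursors c1@0 c2@7, authorship ........
After op 3 (add_cursor(2)): buffer="mgmfmchm" (len 8), cursors c1@0 c3@2 c2@7, authorship ........
After op 4 (delete): buffer="mmfmcm" (len 6), cursors c1@0 c3@1 c2@5, authorship ......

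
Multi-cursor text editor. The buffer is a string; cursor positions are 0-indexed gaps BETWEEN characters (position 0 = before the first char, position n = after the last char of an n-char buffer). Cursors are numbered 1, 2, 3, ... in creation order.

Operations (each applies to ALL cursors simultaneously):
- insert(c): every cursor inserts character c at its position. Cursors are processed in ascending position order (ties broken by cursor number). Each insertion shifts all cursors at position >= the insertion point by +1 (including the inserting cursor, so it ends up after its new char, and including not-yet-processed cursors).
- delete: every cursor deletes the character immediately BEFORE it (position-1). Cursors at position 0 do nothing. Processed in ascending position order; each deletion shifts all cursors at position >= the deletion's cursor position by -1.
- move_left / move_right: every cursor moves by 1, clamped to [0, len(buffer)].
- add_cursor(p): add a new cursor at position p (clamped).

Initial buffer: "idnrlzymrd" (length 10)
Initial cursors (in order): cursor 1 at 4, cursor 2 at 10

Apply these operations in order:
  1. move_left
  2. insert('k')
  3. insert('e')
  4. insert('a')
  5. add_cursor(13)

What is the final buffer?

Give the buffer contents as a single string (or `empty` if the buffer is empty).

After op 1 (move_left): buffer="idnrlzymrd" (len 10), cursors c1@3 c2@9, authorship ..........
After op 2 (insert('k')): buffer="idnkrlzymrkd" (len 12), cursors c1@4 c2@11, authorship ...1......2.
After op 3 (insert('e')): buffer="idnkerlzymrked" (len 14), cursors c1@5 c2@13, authorship ...11......22.
After op 4 (insert('a')): buffer="idnkearlzymrkead" (len 16), cursors c1@6 c2@15, authorship ...111......222.
After op 5 (add_cursor(13)): buffer="idnkearlzymrkead" (len 16), cursors c1@6 c3@13 c2@15, authorship ...111......222.

Answer: idnkearlzymrkead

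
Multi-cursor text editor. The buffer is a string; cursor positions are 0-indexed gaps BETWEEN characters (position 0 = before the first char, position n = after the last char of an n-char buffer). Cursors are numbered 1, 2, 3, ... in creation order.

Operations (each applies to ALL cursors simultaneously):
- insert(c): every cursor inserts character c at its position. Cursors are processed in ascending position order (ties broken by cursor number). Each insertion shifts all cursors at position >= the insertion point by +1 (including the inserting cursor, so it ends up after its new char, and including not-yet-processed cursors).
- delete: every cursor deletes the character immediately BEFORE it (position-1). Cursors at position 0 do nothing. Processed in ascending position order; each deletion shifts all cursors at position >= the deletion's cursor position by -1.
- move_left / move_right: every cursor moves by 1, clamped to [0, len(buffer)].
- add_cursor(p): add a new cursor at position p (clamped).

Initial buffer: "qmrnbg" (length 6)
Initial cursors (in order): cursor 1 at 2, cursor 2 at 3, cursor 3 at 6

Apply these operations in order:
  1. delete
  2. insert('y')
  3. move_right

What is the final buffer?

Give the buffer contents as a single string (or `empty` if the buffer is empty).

After op 1 (delete): buffer="qnb" (len 3), cursors c1@1 c2@1 c3@3, authorship ...
After op 2 (insert('y')): buffer="qyynby" (len 6), cursors c1@3 c2@3 c3@6, authorship .12..3
After op 3 (move_right): buffer="qyynby" (len 6), cursors c1@4 c2@4 c3@6, authorship .12..3

Answer: qyynby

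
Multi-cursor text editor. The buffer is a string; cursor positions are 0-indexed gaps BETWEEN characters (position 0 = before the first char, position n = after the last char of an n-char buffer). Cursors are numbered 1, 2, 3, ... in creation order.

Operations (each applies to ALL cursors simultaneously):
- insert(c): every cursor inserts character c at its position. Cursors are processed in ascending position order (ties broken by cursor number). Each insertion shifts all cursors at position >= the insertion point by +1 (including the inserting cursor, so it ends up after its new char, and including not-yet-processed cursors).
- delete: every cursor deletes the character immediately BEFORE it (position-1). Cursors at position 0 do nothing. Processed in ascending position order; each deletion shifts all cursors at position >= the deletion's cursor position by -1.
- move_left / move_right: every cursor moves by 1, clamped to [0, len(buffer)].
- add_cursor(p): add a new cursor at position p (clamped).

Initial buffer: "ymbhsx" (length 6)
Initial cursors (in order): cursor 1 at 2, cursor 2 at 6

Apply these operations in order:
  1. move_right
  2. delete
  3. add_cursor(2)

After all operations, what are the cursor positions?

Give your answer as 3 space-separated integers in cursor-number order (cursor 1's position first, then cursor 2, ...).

After op 1 (move_right): buffer="ymbhsx" (len 6), cursors c1@3 c2@6, authorship ......
After op 2 (delete): buffer="ymhs" (len 4), cursors c1@2 c2@4, authorship ....
After op 3 (add_cursor(2)): buffer="ymhs" (len 4), cursors c1@2 c3@2 c2@4, authorship ....

Answer: 2 4 2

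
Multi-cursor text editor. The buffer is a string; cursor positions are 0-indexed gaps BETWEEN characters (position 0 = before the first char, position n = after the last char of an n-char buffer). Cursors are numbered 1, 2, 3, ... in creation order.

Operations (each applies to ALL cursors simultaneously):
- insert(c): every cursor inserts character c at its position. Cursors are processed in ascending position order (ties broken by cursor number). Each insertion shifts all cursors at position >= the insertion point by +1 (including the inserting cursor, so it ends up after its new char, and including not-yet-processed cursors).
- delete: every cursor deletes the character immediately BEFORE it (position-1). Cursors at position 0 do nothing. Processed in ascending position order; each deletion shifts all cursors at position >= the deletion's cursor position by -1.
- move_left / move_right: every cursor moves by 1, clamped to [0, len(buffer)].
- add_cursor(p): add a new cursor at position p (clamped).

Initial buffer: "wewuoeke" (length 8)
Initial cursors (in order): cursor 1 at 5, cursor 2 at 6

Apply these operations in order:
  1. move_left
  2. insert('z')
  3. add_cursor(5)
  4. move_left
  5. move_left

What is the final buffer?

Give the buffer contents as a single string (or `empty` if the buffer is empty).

Answer: wewuzozeke

Derivation:
After op 1 (move_left): buffer="wewuoeke" (len 8), cursors c1@4 c2@5, authorship ........
After op 2 (insert('z')): buffer="wewuzozeke" (len 10), cursors c1@5 c2@7, authorship ....1.2...
After op 3 (add_cursor(5)): buffer="wewuzozeke" (len 10), cursors c1@5 c3@5 c2@7, authorship ....1.2...
After op 4 (move_left): buffer="wewuzozeke" (len 10), cursors c1@4 c3@4 c2@6, authorship ....1.2...
After op 5 (move_left): buffer="wewuzozeke" (len 10), cursors c1@3 c3@3 c2@5, authorship ....1.2...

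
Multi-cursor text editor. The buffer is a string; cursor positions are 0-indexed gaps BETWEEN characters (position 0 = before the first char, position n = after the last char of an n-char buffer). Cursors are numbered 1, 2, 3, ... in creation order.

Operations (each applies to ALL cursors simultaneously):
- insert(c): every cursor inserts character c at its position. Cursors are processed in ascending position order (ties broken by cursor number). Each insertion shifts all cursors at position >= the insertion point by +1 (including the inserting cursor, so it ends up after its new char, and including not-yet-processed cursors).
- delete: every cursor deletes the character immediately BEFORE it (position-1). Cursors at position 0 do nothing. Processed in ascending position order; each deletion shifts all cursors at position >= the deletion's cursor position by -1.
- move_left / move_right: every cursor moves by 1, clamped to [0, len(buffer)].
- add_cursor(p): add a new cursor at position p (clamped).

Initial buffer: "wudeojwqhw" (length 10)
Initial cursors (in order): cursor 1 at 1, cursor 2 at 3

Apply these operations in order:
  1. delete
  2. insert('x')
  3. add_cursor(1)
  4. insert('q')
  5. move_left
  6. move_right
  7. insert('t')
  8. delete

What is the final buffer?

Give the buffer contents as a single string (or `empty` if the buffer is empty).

Answer: xqquxqeojwqhw

Derivation:
After op 1 (delete): buffer="ueojwqhw" (len 8), cursors c1@0 c2@1, authorship ........
After op 2 (insert('x')): buffer="xuxeojwqhw" (len 10), cursors c1@1 c2@3, authorship 1.2.......
After op 3 (add_cursor(1)): buffer="xuxeojwqhw" (len 10), cursors c1@1 c3@1 c2@3, authorship 1.2.......
After op 4 (insert('q')): buffer="xqquxqeojwqhw" (len 13), cursors c1@3 c3@3 c2@6, authorship 113.22.......
After op 5 (move_left): buffer="xqquxqeojwqhw" (len 13), cursors c1@2 c3@2 c2@5, authorship 113.22.......
After op 6 (move_right): buffer="xqquxqeojwqhw" (len 13), cursors c1@3 c3@3 c2@6, authorship 113.22.......
After op 7 (insert('t')): buffer="xqqttuxqteojwqhw" (len 16), cursors c1@5 c3@5 c2@9, authorship 11313.222.......
After op 8 (delete): buffer="xqquxqeojwqhw" (len 13), cursors c1@3 c3@3 c2@6, authorship 113.22.......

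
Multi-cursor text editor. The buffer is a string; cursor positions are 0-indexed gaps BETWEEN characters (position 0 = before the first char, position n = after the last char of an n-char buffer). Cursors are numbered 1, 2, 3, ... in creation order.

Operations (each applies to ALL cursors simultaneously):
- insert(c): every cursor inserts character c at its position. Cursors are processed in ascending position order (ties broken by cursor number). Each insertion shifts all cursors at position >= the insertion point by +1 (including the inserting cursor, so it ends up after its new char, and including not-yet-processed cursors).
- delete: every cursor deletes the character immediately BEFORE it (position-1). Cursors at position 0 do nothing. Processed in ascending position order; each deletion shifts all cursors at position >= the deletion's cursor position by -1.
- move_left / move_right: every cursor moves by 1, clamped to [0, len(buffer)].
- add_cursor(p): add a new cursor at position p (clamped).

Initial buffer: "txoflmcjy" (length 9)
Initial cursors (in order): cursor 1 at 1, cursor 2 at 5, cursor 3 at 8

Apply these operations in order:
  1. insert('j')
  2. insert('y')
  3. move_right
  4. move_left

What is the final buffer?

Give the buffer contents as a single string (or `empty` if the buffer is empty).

After op 1 (insert('j')): buffer="tjxofljmcjjy" (len 12), cursors c1@2 c2@7 c3@11, authorship .1....2...3.
After op 2 (insert('y')): buffer="tjyxofljymcjjyy" (len 15), cursors c1@3 c2@9 c3@14, authorship .11....22...33.
After op 3 (move_right): buffer="tjyxofljymcjjyy" (len 15), cursors c1@4 c2@10 c3@15, authorship .11....22...33.
After op 4 (move_left): buffer="tjyxofljymcjjyy" (len 15), cursors c1@3 c2@9 c3@14, authorship .11....22...33.

Answer: tjyxofljymcjjyy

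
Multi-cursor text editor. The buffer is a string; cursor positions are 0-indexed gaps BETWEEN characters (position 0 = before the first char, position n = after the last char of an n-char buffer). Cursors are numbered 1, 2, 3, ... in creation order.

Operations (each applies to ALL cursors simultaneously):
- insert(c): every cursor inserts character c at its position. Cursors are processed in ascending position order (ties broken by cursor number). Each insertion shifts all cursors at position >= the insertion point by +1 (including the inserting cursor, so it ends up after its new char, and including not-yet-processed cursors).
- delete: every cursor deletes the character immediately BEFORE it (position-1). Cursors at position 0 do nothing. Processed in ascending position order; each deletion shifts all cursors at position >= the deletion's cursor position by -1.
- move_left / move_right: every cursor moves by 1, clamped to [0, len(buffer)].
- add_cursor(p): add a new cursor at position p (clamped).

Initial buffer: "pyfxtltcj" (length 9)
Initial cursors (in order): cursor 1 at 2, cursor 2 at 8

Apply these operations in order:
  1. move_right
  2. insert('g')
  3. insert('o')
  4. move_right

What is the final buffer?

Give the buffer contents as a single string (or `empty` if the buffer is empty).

After op 1 (move_right): buffer="pyfxtltcj" (len 9), cursors c1@3 c2@9, authorship .........
After op 2 (insert('g')): buffer="pyfgxtltcjg" (len 11), cursors c1@4 c2@11, authorship ...1......2
After op 3 (insert('o')): buffer="pyfgoxtltcjgo" (len 13), cursors c1@5 c2@13, authorship ...11......22
After op 4 (move_right): buffer="pyfgoxtltcjgo" (len 13), cursors c1@6 c2@13, authorship ...11......22

Answer: pyfgoxtltcjgo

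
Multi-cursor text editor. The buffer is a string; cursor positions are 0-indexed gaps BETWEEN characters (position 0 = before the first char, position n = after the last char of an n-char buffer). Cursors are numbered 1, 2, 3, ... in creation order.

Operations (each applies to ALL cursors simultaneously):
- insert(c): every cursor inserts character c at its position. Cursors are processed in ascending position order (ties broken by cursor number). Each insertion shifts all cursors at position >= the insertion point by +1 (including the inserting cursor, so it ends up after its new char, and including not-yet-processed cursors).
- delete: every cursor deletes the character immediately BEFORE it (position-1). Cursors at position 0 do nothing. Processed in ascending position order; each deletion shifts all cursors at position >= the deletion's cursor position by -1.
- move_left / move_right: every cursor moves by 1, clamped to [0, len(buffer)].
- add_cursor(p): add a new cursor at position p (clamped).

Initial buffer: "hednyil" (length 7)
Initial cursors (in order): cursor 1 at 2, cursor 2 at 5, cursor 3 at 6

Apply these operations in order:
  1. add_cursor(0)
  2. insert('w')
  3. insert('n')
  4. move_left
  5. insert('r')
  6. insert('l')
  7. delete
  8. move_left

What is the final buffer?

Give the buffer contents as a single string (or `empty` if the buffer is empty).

Answer: wrnhewrndnywrniwrnl

Derivation:
After op 1 (add_cursor(0)): buffer="hednyil" (len 7), cursors c4@0 c1@2 c2@5 c3@6, authorship .......
After op 2 (insert('w')): buffer="whewdnywiwl" (len 11), cursors c4@1 c1@4 c2@8 c3@10, authorship 4..1...2.3.
After op 3 (insert('n')): buffer="wnhewndnywniwnl" (len 15), cursors c4@2 c1@6 c2@11 c3@14, authorship 44..11...22.33.
After op 4 (move_left): buffer="wnhewndnywniwnl" (len 15), cursors c4@1 c1@5 c2@10 c3@13, authorship 44..11...22.33.
After op 5 (insert('r')): buffer="wrnhewrndnywrniwrnl" (len 19), cursors c4@2 c1@7 c2@13 c3@17, authorship 444..111...222.333.
After op 6 (insert('l')): buffer="wrlnhewrlndnywrlniwrlnl" (len 23), cursors c4@3 c1@9 c2@16 c3@21, authorship 4444..1111...2222.3333.
After op 7 (delete): buffer="wrnhewrndnywrniwrnl" (len 19), cursors c4@2 c1@7 c2@13 c3@17, authorship 444..111...222.333.
After op 8 (move_left): buffer="wrnhewrndnywrniwrnl" (len 19), cursors c4@1 c1@6 c2@12 c3@16, authorship 444..111...222.333.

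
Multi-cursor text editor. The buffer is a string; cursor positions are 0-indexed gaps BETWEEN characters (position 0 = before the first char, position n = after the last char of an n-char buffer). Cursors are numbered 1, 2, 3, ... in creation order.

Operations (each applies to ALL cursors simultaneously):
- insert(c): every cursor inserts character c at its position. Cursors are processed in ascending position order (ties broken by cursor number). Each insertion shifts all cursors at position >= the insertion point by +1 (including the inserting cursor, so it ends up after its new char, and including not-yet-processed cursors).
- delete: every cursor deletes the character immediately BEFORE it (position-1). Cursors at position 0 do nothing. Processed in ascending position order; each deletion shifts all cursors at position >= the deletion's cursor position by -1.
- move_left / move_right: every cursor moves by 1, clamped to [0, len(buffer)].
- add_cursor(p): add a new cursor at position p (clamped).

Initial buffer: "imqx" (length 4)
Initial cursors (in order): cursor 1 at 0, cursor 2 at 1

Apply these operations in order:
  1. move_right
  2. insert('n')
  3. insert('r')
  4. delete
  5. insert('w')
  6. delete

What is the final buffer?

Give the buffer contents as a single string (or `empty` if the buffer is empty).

After op 1 (move_right): buffer="imqx" (len 4), cursors c1@1 c2@2, authorship ....
After op 2 (insert('n')): buffer="inmnqx" (len 6), cursors c1@2 c2@4, authorship .1.2..
After op 3 (insert('r')): buffer="inrmnrqx" (len 8), cursors c1@3 c2@6, authorship .11.22..
After op 4 (delete): buffer="inmnqx" (len 6), cursors c1@2 c2@4, authorship .1.2..
After op 5 (insert('w')): buffer="inwmnwqx" (len 8), cursors c1@3 c2@6, authorship .11.22..
After op 6 (delete): buffer="inmnqx" (len 6), cursors c1@2 c2@4, authorship .1.2..

Answer: inmnqx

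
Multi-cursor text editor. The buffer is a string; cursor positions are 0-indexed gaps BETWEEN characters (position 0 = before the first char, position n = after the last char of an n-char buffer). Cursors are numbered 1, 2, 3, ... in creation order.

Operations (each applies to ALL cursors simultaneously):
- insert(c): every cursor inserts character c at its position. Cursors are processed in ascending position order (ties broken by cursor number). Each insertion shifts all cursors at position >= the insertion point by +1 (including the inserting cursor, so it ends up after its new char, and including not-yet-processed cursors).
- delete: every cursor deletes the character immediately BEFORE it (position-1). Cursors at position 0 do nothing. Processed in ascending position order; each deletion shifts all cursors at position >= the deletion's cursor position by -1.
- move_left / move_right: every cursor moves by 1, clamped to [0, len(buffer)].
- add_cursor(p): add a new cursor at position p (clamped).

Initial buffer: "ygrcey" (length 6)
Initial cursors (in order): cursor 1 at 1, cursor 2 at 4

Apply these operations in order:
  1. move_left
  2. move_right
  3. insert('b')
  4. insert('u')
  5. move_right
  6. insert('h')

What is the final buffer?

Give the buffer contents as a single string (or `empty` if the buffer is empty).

Answer: ybughrcbuehy

Derivation:
After op 1 (move_left): buffer="ygrcey" (len 6), cursors c1@0 c2@3, authorship ......
After op 2 (move_right): buffer="ygrcey" (len 6), cursors c1@1 c2@4, authorship ......
After op 3 (insert('b')): buffer="ybgrcbey" (len 8), cursors c1@2 c2@6, authorship .1...2..
After op 4 (insert('u')): buffer="ybugrcbuey" (len 10), cursors c1@3 c2@8, authorship .11...22..
After op 5 (move_right): buffer="ybugrcbuey" (len 10), cursors c1@4 c2@9, authorship .11...22..
After op 6 (insert('h')): buffer="ybughrcbuehy" (len 12), cursors c1@5 c2@11, authorship .11.1..22.2.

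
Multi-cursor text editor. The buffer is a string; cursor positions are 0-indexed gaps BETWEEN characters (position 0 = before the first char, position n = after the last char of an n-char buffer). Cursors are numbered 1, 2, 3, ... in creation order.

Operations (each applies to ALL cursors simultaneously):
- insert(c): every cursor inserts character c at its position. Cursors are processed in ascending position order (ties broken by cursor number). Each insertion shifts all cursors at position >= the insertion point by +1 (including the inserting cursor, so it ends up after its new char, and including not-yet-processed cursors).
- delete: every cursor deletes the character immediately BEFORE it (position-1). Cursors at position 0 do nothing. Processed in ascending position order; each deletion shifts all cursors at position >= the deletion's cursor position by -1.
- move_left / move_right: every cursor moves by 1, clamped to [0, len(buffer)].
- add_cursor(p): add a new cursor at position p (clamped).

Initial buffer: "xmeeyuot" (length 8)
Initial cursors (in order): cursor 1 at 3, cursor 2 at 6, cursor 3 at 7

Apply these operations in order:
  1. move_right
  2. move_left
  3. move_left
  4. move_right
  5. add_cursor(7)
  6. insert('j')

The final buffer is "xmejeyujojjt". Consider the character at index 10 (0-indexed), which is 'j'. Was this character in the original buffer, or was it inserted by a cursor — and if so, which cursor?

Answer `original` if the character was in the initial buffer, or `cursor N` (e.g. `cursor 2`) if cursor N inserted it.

After op 1 (move_right): buffer="xmeeyuot" (len 8), cursors c1@4 c2@7 c3@8, authorship ........
After op 2 (move_left): buffer="xmeeyuot" (len 8), cursors c1@3 c2@6 c3@7, authorship ........
After op 3 (move_left): buffer="xmeeyuot" (len 8), cursors c1@2 c2@5 c3@6, authorship ........
After op 4 (move_right): buffer="xmeeyuot" (len 8), cursors c1@3 c2@6 c3@7, authorship ........
After op 5 (add_cursor(7)): buffer="xmeeyuot" (len 8), cursors c1@3 c2@6 c3@7 c4@7, authorship ........
After op 6 (insert('j')): buffer="xmejeyujojjt" (len 12), cursors c1@4 c2@8 c3@11 c4@11, authorship ...1...2.34.
Authorship (.=original, N=cursor N): . . . 1 . . . 2 . 3 4 .
Index 10: author = 4

Answer: cursor 4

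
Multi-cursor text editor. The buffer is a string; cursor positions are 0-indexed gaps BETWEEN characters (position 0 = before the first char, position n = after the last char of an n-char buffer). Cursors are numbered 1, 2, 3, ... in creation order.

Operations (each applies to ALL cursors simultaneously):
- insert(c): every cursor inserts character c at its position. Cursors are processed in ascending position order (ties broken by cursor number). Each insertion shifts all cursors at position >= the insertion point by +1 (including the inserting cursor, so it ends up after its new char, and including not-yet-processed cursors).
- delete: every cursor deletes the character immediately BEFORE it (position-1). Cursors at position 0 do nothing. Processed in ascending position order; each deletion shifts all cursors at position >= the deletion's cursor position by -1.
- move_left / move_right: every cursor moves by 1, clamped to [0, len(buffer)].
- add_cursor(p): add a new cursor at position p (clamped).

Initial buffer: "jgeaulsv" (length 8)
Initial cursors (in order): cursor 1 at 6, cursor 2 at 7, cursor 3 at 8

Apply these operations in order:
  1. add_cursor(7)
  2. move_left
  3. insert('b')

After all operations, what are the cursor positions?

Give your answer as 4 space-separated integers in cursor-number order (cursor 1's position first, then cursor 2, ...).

After op 1 (add_cursor(7)): buffer="jgeaulsv" (len 8), cursors c1@6 c2@7 c4@7 c3@8, authorship ........
After op 2 (move_left): buffer="jgeaulsv" (len 8), cursors c1@5 c2@6 c4@6 c3@7, authorship ........
After op 3 (insert('b')): buffer="jgeaublbbsbv" (len 12), cursors c1@6 c2@9 c4@9 c3@11, authorship .....1.24.3.

Answer: 6 9 11 9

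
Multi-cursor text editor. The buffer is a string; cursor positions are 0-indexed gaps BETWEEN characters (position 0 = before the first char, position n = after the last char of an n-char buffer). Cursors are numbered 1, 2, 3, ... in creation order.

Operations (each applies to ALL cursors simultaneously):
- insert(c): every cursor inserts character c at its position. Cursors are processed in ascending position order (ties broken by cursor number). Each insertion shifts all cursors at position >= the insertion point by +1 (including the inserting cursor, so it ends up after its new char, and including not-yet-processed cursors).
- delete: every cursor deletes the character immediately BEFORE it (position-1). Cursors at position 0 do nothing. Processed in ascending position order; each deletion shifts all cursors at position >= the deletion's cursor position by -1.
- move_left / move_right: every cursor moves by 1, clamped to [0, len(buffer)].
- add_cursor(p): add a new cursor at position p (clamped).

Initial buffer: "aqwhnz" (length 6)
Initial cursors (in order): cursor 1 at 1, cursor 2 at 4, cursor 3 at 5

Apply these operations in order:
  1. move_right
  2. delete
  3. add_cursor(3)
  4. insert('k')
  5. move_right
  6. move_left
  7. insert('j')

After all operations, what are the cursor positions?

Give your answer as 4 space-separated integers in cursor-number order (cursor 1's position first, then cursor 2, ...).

After op 1 (move_right): buffer="aqwhnz" (len 6), cursors c1@2 c2@5 c3@6, authorship ......
After op 2 (delete): buffer="awh" (len 3), cursors c1@1 c2@3 c3@3, authorship ...
After op 3 (add_cursor(3)): buffer="awh" (len 3), cursors c1@1 c2@3 c3@3 c4@3, authorship ...
After op 4 (insert('k')): buffer="akwhkkk" (len 7), cursors c1@2 c2@7 c3@7 c4@7, authorship .1..234
After op 5 (move_right): buffer="akwhkkk" (len 7), cursors c1@3 c2@7 c3@7 c4@7, authorship .1..234
After op 6 (move_left): buffer="akwhkkk" (len 7), cursors c1@2 c2@6 c3@6 c4@6, authorship .1..234
After op 7 (insert('j')): buffer="akjwhkkjjjk" (len 11), cursors c1@3 c2@10 c3@10 c4@10, authorship .11..232344

Answer: 3 10 10 10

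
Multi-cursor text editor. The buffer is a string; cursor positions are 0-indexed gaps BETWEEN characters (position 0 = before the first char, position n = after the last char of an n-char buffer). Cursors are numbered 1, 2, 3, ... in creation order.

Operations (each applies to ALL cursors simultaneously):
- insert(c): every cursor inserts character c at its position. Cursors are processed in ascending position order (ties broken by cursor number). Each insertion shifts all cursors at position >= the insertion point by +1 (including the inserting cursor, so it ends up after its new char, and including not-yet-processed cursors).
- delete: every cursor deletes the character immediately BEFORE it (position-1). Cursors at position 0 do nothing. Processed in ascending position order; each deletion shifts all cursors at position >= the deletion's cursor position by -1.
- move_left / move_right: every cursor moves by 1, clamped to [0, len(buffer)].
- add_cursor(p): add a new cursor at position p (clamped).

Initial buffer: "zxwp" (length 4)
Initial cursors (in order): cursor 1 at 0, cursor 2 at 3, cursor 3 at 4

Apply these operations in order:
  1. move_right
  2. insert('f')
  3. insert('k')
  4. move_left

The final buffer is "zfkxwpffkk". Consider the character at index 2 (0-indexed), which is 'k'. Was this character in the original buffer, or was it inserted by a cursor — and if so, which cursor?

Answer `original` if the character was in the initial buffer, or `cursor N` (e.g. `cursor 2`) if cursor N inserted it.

After op 1 (move_right): buffer="zxwp" (len 4), cursors c1@1 c2@4 c3@4, authorship ....
After op 2 (insert('f')): buffer="zfxwpff" (len 7), cursors c1@2 c2@7 c3@7, authorship .1...23
After op 3 (insert('k')): buffer="zfkxwpffkk" (len 10), cursors c1@3 c2@10 c3@10, authorship .11...2323
After op 4 (move_left): buffer="zfkxwpffkk" (len 10), cursors c1@2 c2@9 c3@9, authorship .11...2323
Authorship (.=original, N=cursor N): . 1 1 . . . 2 3 2 3
Index 2: author = 1

Answer: cursor 1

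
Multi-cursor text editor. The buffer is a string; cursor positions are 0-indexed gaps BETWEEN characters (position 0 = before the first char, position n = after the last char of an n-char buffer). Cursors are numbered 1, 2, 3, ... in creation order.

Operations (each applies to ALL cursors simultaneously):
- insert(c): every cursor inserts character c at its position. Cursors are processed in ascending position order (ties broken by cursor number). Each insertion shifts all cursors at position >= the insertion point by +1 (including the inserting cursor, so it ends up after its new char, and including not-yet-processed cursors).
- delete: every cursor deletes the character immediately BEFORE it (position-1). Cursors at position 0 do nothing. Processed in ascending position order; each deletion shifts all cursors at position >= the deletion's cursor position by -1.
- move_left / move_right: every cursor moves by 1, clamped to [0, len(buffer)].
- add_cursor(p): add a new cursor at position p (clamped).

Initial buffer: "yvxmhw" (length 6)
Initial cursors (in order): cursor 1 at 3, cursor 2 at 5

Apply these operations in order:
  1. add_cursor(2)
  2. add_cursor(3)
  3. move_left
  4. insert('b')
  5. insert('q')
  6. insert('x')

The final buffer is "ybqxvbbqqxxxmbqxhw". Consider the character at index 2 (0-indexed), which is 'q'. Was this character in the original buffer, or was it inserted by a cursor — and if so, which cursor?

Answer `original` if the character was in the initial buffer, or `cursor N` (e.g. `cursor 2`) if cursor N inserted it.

Answer: cursor 3

Derivation:
After op 1 (add_cursor(2)): buffer="yvxmhw" (len 6), cursors c3@2 c1@3 c2@5, authorship ......
After op 2 (add_cursor(3)): buffer="yvxmhw" (len 6), cursors c3@2 c1@3 c4@3 c2@5, authorship ......
After op 3 (move_left): buffer="yvxmhw" (len 6), cursors c3@1 c1@2 c4@2 c2@4, authorship ......
After op 4 (insert('b')): buffer="ybvbbxmbhw" (len 10), cursors c3@2 c1@5 c4@5 c2@8, authorship .3.14..2..
After op 5 (insert('q')): buffer="ybqvbbqqxmbqhw" (len 14), cursors c3@3 c1@8 c4@8 c2@12, authorship .33.1414..22..
After op 6 (insert('x')): buffer="ybqxvbbqqxxxmbqxhw" (len 18), cursors c3@4 c1@11 c4@11 c2@16, authorship .333.141414..222..
Authorship (.=original, N=cursor N): . 3 3 3 . 1 4 1 4 1 4 . . 2 2 2 . .
Index 2: author = 3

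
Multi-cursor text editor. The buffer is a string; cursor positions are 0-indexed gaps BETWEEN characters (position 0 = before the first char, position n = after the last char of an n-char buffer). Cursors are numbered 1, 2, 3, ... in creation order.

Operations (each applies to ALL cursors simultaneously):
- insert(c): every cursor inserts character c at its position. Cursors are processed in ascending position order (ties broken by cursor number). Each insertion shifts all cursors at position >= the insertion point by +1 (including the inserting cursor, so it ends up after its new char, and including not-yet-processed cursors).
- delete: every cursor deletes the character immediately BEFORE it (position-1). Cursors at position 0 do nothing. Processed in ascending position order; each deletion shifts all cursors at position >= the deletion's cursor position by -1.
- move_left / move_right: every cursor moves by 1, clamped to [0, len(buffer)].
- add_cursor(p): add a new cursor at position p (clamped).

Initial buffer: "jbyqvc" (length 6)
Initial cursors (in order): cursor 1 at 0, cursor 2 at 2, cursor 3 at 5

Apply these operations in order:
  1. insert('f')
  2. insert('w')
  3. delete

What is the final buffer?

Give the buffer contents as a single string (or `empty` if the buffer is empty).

After op 1 (insert('f')): buffer="fjbfyqvfc" (len 9), cursors c1@1 c2@4 c3@8, authorship 1..2...3.
After op 2 (insert('w')): buffer="fwjbfwyqvfwc" (len 12), cursors c1@2 c2@6 c3@11, authorship 11..22...33.
After op 3 (delete): buffer="fjbfyqvfc" (len 9), cursors c1@1 c2@4 c3@8, authorship 1..2...3.

Answer: fjbfyqvfc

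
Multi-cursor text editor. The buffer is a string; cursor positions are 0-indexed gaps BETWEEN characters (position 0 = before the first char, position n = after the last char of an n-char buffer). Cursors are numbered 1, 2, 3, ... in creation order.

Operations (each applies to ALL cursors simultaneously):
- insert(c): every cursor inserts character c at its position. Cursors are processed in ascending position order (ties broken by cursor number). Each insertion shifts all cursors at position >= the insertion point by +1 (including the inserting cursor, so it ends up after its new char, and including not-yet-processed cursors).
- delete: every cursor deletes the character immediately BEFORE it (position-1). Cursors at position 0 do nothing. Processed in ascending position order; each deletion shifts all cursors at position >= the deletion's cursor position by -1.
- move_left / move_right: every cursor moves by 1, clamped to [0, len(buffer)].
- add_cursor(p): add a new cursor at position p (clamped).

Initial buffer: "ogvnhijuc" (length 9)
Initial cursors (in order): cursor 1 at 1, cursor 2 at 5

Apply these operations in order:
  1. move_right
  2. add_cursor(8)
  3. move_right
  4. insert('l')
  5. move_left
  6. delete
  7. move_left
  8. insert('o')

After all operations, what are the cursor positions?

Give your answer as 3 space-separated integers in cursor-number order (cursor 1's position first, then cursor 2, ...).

Answer: 2 7 10

Derivation:
After op 1 (move_right): buffer="ogvnhijuc" (len 9), cursors c1@2 c2@6, authorship .........
After op 2 (add_cursor(8)): buffer="ogvnhijuc" (len 9), cursors c1@2 c2@6 c3@8, authorship .........
After op 3 (move_right): buffer="ogvnhijuc" (len 9), cursors c1@3 c2@7 c3@9, authorship .........
After op 4 (insert('l')): buffer="ogvlnhijlucl" (len 12), cursors c1@4 c2@9 c3@12, authorship ...1....2..3
After op 5 (move_left): buffer="ogvlnhijlucl" (len 12), cursors c1@3 c2@8 c3@11, authorship ...1....2..3
After op 6 (delete): buffer="oglnhilul" (len 9), cursors c1@2 c2@6 c3@8, authorship ..1...2.3
After op 7 (move_left): buffer="oglnhilul" (len 9), cursors c1@1 c2@5 c3@7, authorship ..1...2.3
After op 8 (insert('o')): buffer="ooglnhoiloul" (len 12), cursors c1@2 c2@7 c3@10, authorship .1.1..2.23.3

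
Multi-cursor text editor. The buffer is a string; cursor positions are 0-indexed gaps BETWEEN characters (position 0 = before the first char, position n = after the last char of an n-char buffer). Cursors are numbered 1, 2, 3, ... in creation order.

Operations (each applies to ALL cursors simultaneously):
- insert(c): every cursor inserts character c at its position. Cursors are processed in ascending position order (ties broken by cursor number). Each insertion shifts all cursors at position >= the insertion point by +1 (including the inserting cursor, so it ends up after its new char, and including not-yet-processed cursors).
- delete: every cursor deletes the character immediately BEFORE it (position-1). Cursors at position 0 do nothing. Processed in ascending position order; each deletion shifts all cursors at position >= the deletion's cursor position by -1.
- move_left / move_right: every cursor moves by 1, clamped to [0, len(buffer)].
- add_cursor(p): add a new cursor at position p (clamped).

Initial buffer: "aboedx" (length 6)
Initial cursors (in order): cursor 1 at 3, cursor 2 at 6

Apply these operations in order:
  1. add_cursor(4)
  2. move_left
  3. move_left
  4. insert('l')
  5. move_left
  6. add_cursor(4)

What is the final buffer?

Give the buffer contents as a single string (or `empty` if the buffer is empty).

After op 1 (add_cursor(4)): buffer="aboedx" (len 6), cursors c1@3 c3@4 c2@6, authorship ......
After op 2 (move_left): buffer="aboedx" (len 6), cursors c1@2 c3@3 c2@5, authorship ......
After op 3 (move_left): buffer="aboedx" (len 6), cursors c1@1 c3@2 c2@4, authorship ......
After op 4 (insert('l')): buffer="albloeldx" (len 9), cursors c1@2 c3@4 c2@7, authorship .1.3..2..
After op 5 (move_left): buffer="albloeldx" (len 9), cursors c1@1 c3@3 c2@6, authorship .1.3..2..
After op 6 (add_cursor(4)): buffer="albloeldx" (len 9), cursors c1@1 c3@3 c4@4 c2@6, authorship .1.3..2..

Answer: albloeldx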